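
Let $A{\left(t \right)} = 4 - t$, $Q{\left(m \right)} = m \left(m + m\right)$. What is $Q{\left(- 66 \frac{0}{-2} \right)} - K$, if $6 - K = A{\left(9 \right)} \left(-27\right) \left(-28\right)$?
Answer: $-3786$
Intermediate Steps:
$Q{\left(m \right)} = 2 m^{2}$ ($Q{\left(m \right)} = m 2 m = 2 m^{2}$)
$K = 3786$ ($K = 6 - \left(4 - 9\right) \left(-27\right) \left(-28\right) = 6 - \left(-5\right) \left(-27\right) \left(-28\right) = 6 - 135 \left(-28\right) = 6 - -3780 = 6 + 3780 = 3786$)
$Q{\left(- 66 \frac{0}{-2} \right)} - K = 2 \left(- 66 \frac{0}{-2}\right)^{2} - 3786 = 2 \left(- 66 \cdot 0 \left(- \frac{1}{2}\right)\right)^{2} - 3786 = 2 \left(\left(-66\right) 0\right)^{2} - 3786 = 2 \cdot 0^{2} - 3786 = 2 \cdot 0 - 3786 = 0 - 3786 = -3786$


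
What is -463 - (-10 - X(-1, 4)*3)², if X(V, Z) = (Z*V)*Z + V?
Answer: -2144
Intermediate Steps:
X(V, Z) = V + V*Z² (X(V, Z) = (V*Z)*Z + V = V*Z² + V = V + V*Z²)
-463 - (-10 - X(-1, 4)*3)² = -463 - (-10 - (-1)*(1 + 4²)*3)² = -463 - (-10 - (-1)*(1 + 16)*3)² = -463 - (-10 - (-1)*17*3)² = -463 - (-10 - 1*(-17)*3)² = -463 - (-10 + 17*3)² = -463 - (-10 + 51)² = -463 - 1*41² = -463 - 1*1681 = -463 - 1681 = -2144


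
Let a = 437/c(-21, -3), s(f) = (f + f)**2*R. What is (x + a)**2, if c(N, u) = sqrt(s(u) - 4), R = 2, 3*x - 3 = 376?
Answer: 11486309/612 + 165623*sqrt(17)/51 ≈ 32158.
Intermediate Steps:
x = 379/3 (x = 1 + (1/3)*376 = 1 + 376/3 = 379/3 ≈ 126.33)
s(f) = 8*f**2 (s(f) = (f + f)**2*2 = (2*f)**2*2 = (4*f**2)*2 = 8*f**2)
c(N, u) = sqrt(-4 + 8*u**2) (c(N, u) = sqrt(8*u**2 - 4) = sqrt(-4 + 8*u**2))
a = 437*sqrt(17)/34 (a = 437/((2*sqrt(-1 + 2*(-3)**2))) = 437/((2*sqrt(-1 + 2*9))) = 437/((2*sqrt(-1 + 18))) = 437/((2*sqrt(17))) = 437*(sqrt(17)/34) = 437*sqrt(17)/34 ≈ 52.994)
(x + a)**2 = (379/3 + 437*sqrt(17)/34)**2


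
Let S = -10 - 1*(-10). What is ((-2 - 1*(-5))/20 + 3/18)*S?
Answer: 0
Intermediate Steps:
S = 0 (S = -10 + 10 = 0)
((-2 - 1*(-5))/20 + 3/18)*S = ((-2 - 1*(-5))/20 + 3/18)*0 = ((-2 + 5)*(1/20) + 3*(1/18))*0 = (3*(1/20) + 1/6)*0 = (3/20 + 1/6)*0 = (19/60)*0 = 0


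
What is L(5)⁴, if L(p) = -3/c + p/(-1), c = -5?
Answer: 234256/625 ≈ 374.81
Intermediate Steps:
L(p) = ⅗ - p (L(p) = -3/(-5) + p/(-1) = -3*(-⅕) + p*(-1) = ⅗ - p)
L(5)⁴ = (⅗ - 1*5)⁴ = (⅗ - 5)⁴ = (-22/5)⁴ = 234256/625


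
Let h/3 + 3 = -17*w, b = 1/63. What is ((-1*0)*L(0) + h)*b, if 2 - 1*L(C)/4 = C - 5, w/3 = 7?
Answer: -120/7 ≈ -17.143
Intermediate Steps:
w = 21 (w = 3*7 = 21)
b = 1/63 ≈ 0.015873
L(C) = 28 - 4*C (L(C) = 8 - 4*(C - 5) = 8 - 4*(-5 + C) = 8 + (20 - 4*C) = 28 - 4*C)
h = -1080 (h = -9 + 3*(-17*21) = -9 + 3*(-357) = -9 - 1071 = -1080)
((-1*0)*L(0) + h)*b = ((-1*0)*(28 - 4*0) - 1080)*(1/63) = (0*(28 + 0) - 1080)*(1/63) = (0*28 - 1080)*(1/63) = (0 - 1080)*(1/63) = -1080*1/63 = -120/7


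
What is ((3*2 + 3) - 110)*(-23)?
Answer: 2323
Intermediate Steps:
((3*2 + 3) - 110)*(-23) = ((6 + 3) - 110)*(-23) = (9 - 110)*(-23) = -101*(-23) = 2323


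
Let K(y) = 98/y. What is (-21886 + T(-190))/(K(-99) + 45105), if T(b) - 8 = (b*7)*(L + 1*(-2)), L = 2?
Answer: -2165922/4465297 ≈ -0.48506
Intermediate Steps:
T(b) = 8 (T(b) = 8 + (b*7)*(2 + 1*(-2)) = 8 + (7*b)*(2 - 2) = 8 + (7*b)*0 = 8 + 0 = 8)
(-21886 + T(-190))/(K(-99) + 45105) = (-21886 + 8)/(98/(-99) + 45105) = -21878/(98*(-1/99) + 45105) = -21878/(-98/99 + 45105) = -21878/4465297/99 = -21878*99/4465297 = -2165922/4465297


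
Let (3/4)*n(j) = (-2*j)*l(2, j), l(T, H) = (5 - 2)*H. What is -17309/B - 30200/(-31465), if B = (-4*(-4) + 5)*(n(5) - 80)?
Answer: 20634391/5286120 ≈ 3.9035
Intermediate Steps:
l(T, H) = 3*H
n(j) = -8*j² (n(j) = 4*((-2*j)*(3*j))/3 = 4*(-6*j²)/3 = -8*j²)
B = -5880 (B = (-4*(-4) + 5)*(-8*5² - 80) = (16 + 5)*(-8*25 - 80) = 21*(-200 - 80) = 21*(-280) = -5880)
-17309/B - 30200/(-31465) = -17309/(-5880) - 30200/(-31465) = -17309*(-1/5880) - 30200*(-1/31465) = 17309/5880 + 6040/6293 = 20634391/5286120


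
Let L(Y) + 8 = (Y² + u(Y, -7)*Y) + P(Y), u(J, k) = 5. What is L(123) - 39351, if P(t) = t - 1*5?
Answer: -23497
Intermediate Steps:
P(t) = -5 + t (P(t) = t - 5 = -5 + t)
L(Y) = -13 + Y² + 6*Y (L(Y) = -8 + ((Y² + 5*Y) + (-5 + Y)) = -8 + (-5 + Y² + 6*Y) = -13 + Y² + 6*Y)
L(123) - 39351 = (-13 + 123² + 6*123) - 39351 = (-13 + 15129 + 738) - 39351 = 15854 - 39351 = -23497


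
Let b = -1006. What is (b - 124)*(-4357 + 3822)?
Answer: 604550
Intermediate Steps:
(b - 124)*(-4357 + 3822) = (-1006 - 124)*(-4357 + 3822) = -1130*(-535) = 604550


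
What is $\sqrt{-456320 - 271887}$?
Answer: $i \sqrt{728207} \approx 853.35 i$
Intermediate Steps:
$\sqrt{-456320 - 271887} = \sqrt{-728207} = i \sqrt{728207}$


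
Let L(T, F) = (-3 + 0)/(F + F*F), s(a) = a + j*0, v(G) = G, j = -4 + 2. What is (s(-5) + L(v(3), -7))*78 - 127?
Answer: -3658/7 ≈ -522.57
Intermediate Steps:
j = -2
s(a) = a (s(a) = a - 2*0 = a + 0 = a)
L(T, F) = -3/(F + F**2)
(s(-5) + L(v(3), -7))*78 - 127 = (-5 - 3/(-7*(1 - 7)))*78 - 127 = (-5 - 3*(-1/7)/(-6))*78 - 127 = (-5 - 3*(-1/7)*(-1/6))*78 - 127 = (-5 - 1/14)*78 - 127 = -71/14*78 - 127 = -2769/7 - 127 = -3658/7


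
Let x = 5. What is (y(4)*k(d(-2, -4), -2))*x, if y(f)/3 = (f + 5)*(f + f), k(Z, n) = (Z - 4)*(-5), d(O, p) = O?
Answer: 32400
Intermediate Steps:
k(Z, n) = 20 - 5*Z (k(Z, n) = (-4 + Z)*(-5) = 20 - 5*Z)
y(f) = 6*f*(5 + f) (y(f) = 3*((f + 5)*(f + f)) = 3*((5 + f)*(2*f)) = 3*(2*f*(5 + f)) = 6*f*(5 + f))
(y(4)*k(d(-2, -4), -2))*x = ((6*4*(5 + 4))*(20 - 5*(-2)))*5 = ((6*4*9)*(20 + 10))*5 = (216*30)*5 = 6480*5 = 32400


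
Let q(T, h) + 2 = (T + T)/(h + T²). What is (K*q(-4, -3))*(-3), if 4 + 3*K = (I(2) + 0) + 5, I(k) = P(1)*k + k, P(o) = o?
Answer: 170/13 ≈ 13.077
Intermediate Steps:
q(T, h) = -2 + 2*T/(h + T²) (q(T, h) = -2 + (T + T)/(h + T²) = -2 + (2*T)/(h + T²) = -2 + 2*T/(h + T²))
I(k) = 2*k (I(k) = 1*k + k = k + k = 2*k)
K = 5/3 (K = -4/3 + ((2*2 + 0) + 5)/3 = -4/3 + ((4 + 0) + 5)/3 = -4/3 + (4 + 5)/3 = -4/3 + (⅓)*9 = -4/3 + 3 = 5/3 ≈ 1.6667)
(K*q(-4, -3))*(-3) = (5*(2*(-4 - 1*(-3) - 1*(-4)²)/(-3 + (-4)²))/3)*(-3) = (5*(2*(-4 + 3 - 1*16)/(-3 + 16))/3)*(-3) = (5*(2*(-4 + 3 - 16)/13)/3)*(-3) = (5*(2*(1/13)*(-17))/3)*(-3) = ((5/3)*(-34/13))*(-3) = -170/39*(-3) = 170/13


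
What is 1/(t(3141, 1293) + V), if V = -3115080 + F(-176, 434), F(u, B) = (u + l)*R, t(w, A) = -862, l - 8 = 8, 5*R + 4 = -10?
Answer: -1/3115494 ≈ -3.2098e-7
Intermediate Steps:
R = -14/5 (R = -4/5 + (1/5)*(-10) = -4/5 - 2 = -14/5 ≈ -2.8000)
l = 16 (l = 8 + 8 = 16)
F(u, B) = -224/5 - 14*u/5 (F(u, B) = (u + 16)*(-14/5) = (16 + u)*(-14/5) = -224/5 - 14*u/5)
V = -3114632 (V = -3115080 + (-224/5 - 14/5*(-176)) = -3115080 + (-224/5 + 2464/5) = -3115080 + 448 = -3114632)
1/(t(3141, 1293) + V) = 1/(-862 - 3114632) = 1/(-3115494) = -1/3115494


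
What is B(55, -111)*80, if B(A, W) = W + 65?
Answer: -3680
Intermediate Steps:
B(A, W) = 65 + W
B(55, -111)*80 = (65 - 111)*80 = -46*80 = -3680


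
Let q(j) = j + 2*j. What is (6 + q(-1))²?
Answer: 9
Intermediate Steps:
q(j) = 3*j
(6 + q(-1))² = (6 + 3*(-1))² = (6 - 3)² = 3² = 9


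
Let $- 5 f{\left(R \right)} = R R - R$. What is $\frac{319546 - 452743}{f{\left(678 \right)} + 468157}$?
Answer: $- \frac{665985}{1881779} \approx -0.35391$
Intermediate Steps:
$f{\left(R \right)} = - \frac{R^{2}}{5} + \frac{R}{5}$ ($f{\left(R \right)} = - \frac{R R - R}{5} = - \frac{R^{2} - R}{5} = - \frac{R^{2}}{5} + \frac{R}{5}$)
$\frac{319546 - 452743}{f{\left(678 \right)} + 468157} = \frac{319546 - 452743}{\frac{1}{5} \cdot 678 \left(1 - 678\right) + 468157} = - \frac{133197}{\frac{1}{5} \cdot 678 \left(1 - 678\right) + 468157} = - \frac{133197}{\frac{1}{5} \cdot 678 \left(-677\right) + 468157} = - \frac{133197}{- \frac{459006}{5} + 468157} = - \frac{133197}{\frac{1881779}{5}} = \left(-133197\right) \frac{5}{1881779} = - \frac{665985}{1881779}$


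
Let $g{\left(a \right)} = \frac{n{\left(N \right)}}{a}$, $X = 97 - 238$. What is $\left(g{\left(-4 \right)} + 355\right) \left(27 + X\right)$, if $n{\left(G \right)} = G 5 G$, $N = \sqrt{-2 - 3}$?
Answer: $- \frac{82365}{2} \approx -41183.0$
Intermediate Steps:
$X = -141$ ($X = 97 - 238 = -141$)
$N = i \sqrt{5}$ ($N = \sqrt{-5} = i \sqrt{5} \approx 2.2361 i$)
$n{\left(G \right)} = 5 G^{2}$ ($n{\left(G \right)} = 5 G G = 5 G^{2}$)
$g{\left(a \right)} = - \frac{25}{a}$ ($g{\left(a \right)} = \frac{5 \left(i \sqrt{5}\right)^{2}}{a} = \frac{5 \left(-5\right)}{a} = - \frac{25}{a}$)
$\left(g{\left(-4 \right)} + 355\right) \left(27 + X\right) = \left(- \frac{25}{-4} + 355\right) \left(27 - 141\right) = \left(\left(-25\right) \left(- \frac{1}{4}\right) + 355\right) \left(-114\right) = \left(\frac{25}{4} + 355\right) \left(-114\right) = \frac{1445}{4} \left(-114\right) = - \frac{82365}{2}$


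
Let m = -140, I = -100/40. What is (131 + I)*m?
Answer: -17990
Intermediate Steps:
I = -5/2 (I = -100*1/40 = -5/2 ≈ -2.5000)
(131 + I)*m = (131 - 5/2)*(-140) = (257/2)*(-140) = -17990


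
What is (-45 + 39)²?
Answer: 36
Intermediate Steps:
(-45 + 39)² = (-6)² = 36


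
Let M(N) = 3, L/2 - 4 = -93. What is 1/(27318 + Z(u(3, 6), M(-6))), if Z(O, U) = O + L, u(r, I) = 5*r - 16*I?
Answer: 1/27059 ≈ 3.6956e-5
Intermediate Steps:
L = -178 (L = 8 + 2*(-93) = 8 - 186 = -178)
u(r, I) = -16*I + 5*r
Z(O, U) = -178 + O (Z(O, U) = O - 178 = -178 + O)
1/(27318 + Z(u(3, 6), M(-6))) = 1/(27318 + (-178 + (-16*6 + 5*3))) = 1/(27318 + (-178 + (-96 + 15))) = 1/(27318 + (-178 - 81)) = 1/(27318 - 259) = 1/27059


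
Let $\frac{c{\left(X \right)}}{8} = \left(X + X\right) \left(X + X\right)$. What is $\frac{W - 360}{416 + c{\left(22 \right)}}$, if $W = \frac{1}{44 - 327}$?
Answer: $- \frac{101881}{4500832} \approx -0.022636$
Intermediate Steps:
$W = - \frac{1}{283}$ ($W = \frac{1}{-283} = - \frac{1}{283} \approx -0.0035336$)
$c{\left(X \right)} = 32 X^{2}$ ($c{\left(X \right)} = 8 \left(X + X\right) \left(X + X\right) = 8 \cdot 2 X 2 X = 8 \cdot 4 X^{2} = 32 X^{2}$)
$\frac{W - 360}{416 + c{\left(22 \right)}} = \frac{- \frac{1}{283} - 360}{416 + 32 \cdot 22^{2}} = - \frac{101881}{283 \left(416 + 32 \cdot 484\right)} = - \frac{101881}{283 \left(416 + 15488\right)} = - \frac{101881}{283 \cdot 15904} = \left(- \frac{101881}{283}\right) \frac{1}{15904} = - \frac{101881}{4500832}$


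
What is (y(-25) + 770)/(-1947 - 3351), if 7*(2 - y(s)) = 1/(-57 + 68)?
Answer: -59443/407946 ≈ -0.14571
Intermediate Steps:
y(s) = 153/77 (y(s) = 2 - 1/(7*(-57 + 68)) = 2 - ⅐/11 = 2 - ⅐*1/11 = 2 - 1/77 = 153/77)
(y(-25) + 770)/(-1947 - 3351) = (153/77 + 770)/(-1947 - 3351) = (59443/77)/(-5298) = (59443/77)*(-1/5298) = -59443/407946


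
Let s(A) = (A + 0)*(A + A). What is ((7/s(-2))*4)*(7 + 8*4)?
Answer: 273/2 ≈ 136.50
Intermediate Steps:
s(A) = 2*A**2 (s(A) = A*(2*A) = 2*A**2)
((7/s(-2))*4)*(7 + 8*4) = ((7/((2*(-2)**2)))*4)*(7 + 8*4) = ((7/((2*4)))*4)*(7 + 32) = ((7/8)*4)*39 = (7/2)*39 = 273/2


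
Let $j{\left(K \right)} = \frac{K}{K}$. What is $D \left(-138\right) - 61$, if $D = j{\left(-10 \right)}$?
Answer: $-199$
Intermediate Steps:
$j{\left(K \right)} = 1$
$D = 1$
$D \left(-138\right) - 61 = 1 \left(-138\right) - 61 = -138 - 61 = -199$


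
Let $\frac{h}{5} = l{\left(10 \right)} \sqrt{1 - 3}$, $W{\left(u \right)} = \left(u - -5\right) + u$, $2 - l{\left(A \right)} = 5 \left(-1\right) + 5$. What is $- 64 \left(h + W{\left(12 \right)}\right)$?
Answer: $-1856 - 640 i \sqrt{2} \approx -1856.0 - 905.1 i$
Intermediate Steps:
$l{\left(A \right)} = 2$ ($l{\left(A \right)} = 2 - \left(5 \left(-1\right) + 5\right) = 2 - \left(-5 + 5\right) = 2 - 0 = 2 + 0 = 2$)
$W{\left(u \right)} = 5 + 2 u$ ($W{\left(u \right)} = \left(u + 5\right) + u = \left(5 + u\right) + u = 5 + 2 u$)
$h = 10 i \sqrt{2}$ ($h = 5 \cdot 2 \sqrt{1 - 3} = 5 \cdot 2 \sqrt{-2} = 5 \cdot 2 i \sqrt{2} = 10 i \sqrt{2} \approx 14.142 i$)
$- 64 \left(h + W{\left(12 \right)}\right) = - 64 \left(10 i \sqrt{2} + \left(5 + 2 \cdot 12\right)\right) = - 64 \left(10 i \sqrt{2} + \left(5 + 24\right)\right) = - 64 \left(10 i \sqrt{2} + 29\right) = - 64 \left(29 + 10 i \sqrt{2}\right) = -1856 - 640 i \sqrt{2}$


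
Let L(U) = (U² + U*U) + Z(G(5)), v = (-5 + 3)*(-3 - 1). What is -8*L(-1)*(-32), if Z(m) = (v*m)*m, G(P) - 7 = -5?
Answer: 8704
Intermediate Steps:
v = 8 (v = -2*(-4) = 8)
G(P) = 2 (G(P) = 7 - 5 = 2)
Z(m) = 8*m² (Z(m) = (8*m)*m = 8*m²)
L(U) = 32 + 2*U² (L(U) = (U² + U*U) + 8*2² = (U² + U²) + 8*4 = 2*U² + 32 = 32 + 2*U²)
-8*L(-1)*(-32) = -8*(32 + 2*(-1)²)*(-32) = -8*(32 + 2*1)*(-32) = -8*(32 + 2)*(-32) = -8*34*(-32) = -272*(-32) = 8704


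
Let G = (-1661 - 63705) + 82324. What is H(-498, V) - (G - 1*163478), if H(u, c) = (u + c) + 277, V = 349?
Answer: 146648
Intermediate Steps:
G = 16958 (G = -65366 + 82324 = 16958)
H(u, c) = 277 + c + u (H(u, c) = (c + u) + 277 = 277 + c + u)
H(-498, V) - (G - 1*163478) = (277 + 349 - 498) - (16958 - 1*163478) = 128 - (16958 - 163478) = 128 - 1*(-146520) = 128 + 146520 = 146648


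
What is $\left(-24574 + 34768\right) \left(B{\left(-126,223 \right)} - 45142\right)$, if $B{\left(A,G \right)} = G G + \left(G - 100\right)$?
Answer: $48013740$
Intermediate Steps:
$B{\left(A,G \right)} = -100 + G + G^{2}$ ($B{\left(A,G \right)} = G^{2} + \left(G - 100\right) = G^{2} + \left(-100 + G\right) = -100 + G + G^{2}$)
$\left(-24574 + 34768\right) \left(B{\left(-126,223 \right)} - 45142\right) = \left(-24574 + 34768\right) \left(\left(-100 + 223 + 223^{2}\right) - 45142\right) = 10194 \left(\left(-100 + 223 + 49729\right) - 45142\right) = 10194 \left(49852 - 45142\right) = 10194 \cdot 4710 = 48013740$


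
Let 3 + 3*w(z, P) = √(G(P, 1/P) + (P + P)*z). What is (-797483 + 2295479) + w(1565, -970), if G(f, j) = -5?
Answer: 1497995 + I*√337345 ≈ 1.498e+6 + 580.81*I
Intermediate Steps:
w(z, P) = -1 + √(-5 + 2*P*z)/3 (w(z, P) = -1 + √(-5 + (P + P)*z)/3 = -1 + √(-5 + (2*P)*z)/3 = -1 + √(-5 + 2*P*z)/3)
(-797483 + 2295479) + w(1565, -970) = (-797483 + 2295479) + (-1 + √(-5 + 2*(-970)*1565)/3) = 1497996 + (-1 + √(-5 - 3036100)/3) = 1497996 + (-1 + √(-3036105)/3) = 1497996 + (-1 + (3*I*√337345)/3) = 1497996 + (-1 + I*√337345) = 1497995 + I*√337345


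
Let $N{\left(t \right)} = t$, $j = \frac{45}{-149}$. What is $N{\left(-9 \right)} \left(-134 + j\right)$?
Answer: $\frac{180099}{149} \approx 1208.7$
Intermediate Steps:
$j = - \frac{45}{149}$ ($j = 45 \left(- \frac{1}{149}\right) = - \frac{45}{149} \approx -0.30201$)
$N{\left(-9 \right)} \left(-134 + j\right) = - 9 \left(-134 - \frac{45}{149}\right) = \left(-9\right) \left(- \frac{20011}{149}\right) = \frac{180099}{149}$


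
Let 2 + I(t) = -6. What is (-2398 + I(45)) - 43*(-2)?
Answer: -2320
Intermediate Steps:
I(t) = -8 (I(t) = -2 - 6 = -8)
(-2398 + I(45)) - 43*(-2) = (-2398 - 8) - 43*(-2) = -2406 + 86 = -2320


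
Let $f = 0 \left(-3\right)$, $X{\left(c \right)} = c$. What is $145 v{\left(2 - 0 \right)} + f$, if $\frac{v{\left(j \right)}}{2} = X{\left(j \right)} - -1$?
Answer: $870$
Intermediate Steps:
$f = 0$
$v{\left(j \right)} = 2 + 2 j$ ($v{\left(j \right)} = 2 \left(j - -1\right) = 2 \left(j + 1\right) = 2 \left(1 + j\right) = 2 + 2 j$)
$145 v{\left(2 - 0 \right)} + f = 145 \left(2 + 2 \left(2 - 0\right)\right) + 0 = 145 \left(2 + 2 \left(2 + 0\right)\right) + 0 = 145 \left(2 + 2 \cdot 2\right) + 0 = 145 \left(2 + 4\right) + 0 = 145 \cdot 6 + 0 = 870 + 0 = 870$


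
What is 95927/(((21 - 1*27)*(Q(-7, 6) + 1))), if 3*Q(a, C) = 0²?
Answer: -95927/6 ≈ -15988.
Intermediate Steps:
Q(a, C) = 0 (Q(a, C) = (⅓)*0² = (⅓)*0 = 0)
95927/(((21 - 1*27)*(Q(-7, 6) + 1))) = 95927/(((21 - 1*27)*(0 + 1))) = 95927/(((21 - 27)*1)) = 95927/((-6*1)) = 95927/(-6) = 95927*(-⅙) = -95927/6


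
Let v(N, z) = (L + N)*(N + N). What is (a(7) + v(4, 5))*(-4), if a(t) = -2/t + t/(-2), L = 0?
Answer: -790/7 ≈ -112.86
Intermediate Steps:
a(t) = -2/t - t/2 (a(t) = -2/t + t*(-½) = -2/t - t/2)
v(N, z) = 2*N² (v(N, z) = (0 + N)*(N + N) = N*(2*N) = 2*N²)
(a(7) + v(4, 5))*(-4) = ((-2/7 - ½*7) + 2*4²)*(-4) = ((-2*⅐ - 7/2) + 2*16)*(-4) = ((-2/7 - 7/2) + 32)*(-4) = (-53/14 + 32)*(-4) = (395/14)*(-4) = -790/7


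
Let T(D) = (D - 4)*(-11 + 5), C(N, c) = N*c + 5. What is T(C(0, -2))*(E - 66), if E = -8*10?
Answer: 876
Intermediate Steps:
C(N, c) = 5 + N*c
T(D) = 24 - 6*D (T(D) = (-4 + D)*(-6) = 24 - 6*D)
E = -80
T(C(0, -2))*(E - 66) = (24 - 6*(5 + 0*(-2)))*(-80 - 66) = (24 - 6*(5 + 0))*(-146) = (24 - 6*5)*(-146) = (24 - 30)*(-146) = -6*(-146) = 876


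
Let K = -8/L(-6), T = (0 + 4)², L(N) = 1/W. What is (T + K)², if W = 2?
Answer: 0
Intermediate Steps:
L(N) = ½ (L(N) = 1/2 = ½)
T = 16 (T = 4² = 16)
K = -16 (K = -8/½ = -8*2 = -16)
(T + K)² = (16 - 16)² = 0² = 0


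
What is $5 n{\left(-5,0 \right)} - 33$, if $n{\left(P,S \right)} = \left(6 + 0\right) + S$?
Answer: $-3$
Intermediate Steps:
$n{\left(P,S \right)} = 6 + S$
$5 n{\left(-5,0 \right)} - 33 = 5 \left(6 + 0\right) - 33 = 5 \cdot 6 - 33 = 30 - 33 = -3$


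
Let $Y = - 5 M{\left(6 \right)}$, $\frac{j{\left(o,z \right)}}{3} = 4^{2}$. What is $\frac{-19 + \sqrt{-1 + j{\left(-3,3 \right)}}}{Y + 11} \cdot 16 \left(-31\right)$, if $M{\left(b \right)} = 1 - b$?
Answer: $\frac{2356}{9} - \frac{124 \sqrt{47}}{9} \approx 167.32$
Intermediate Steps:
$j{\left(o,z \right)} = 48$ ($j{\left(o,z \right)} = 3 \cdot 4^{2} = 3 \cdot 16 = 48$)
$Y = 25$ ($Y = - 5 \left(1 - 6\right) = \left(-5\right) \left(-5\right) = 25$)
$\frac{-19 + \sqrt{-1 + j{\left(-3,3 \right)}}}{Y + 11} \cdot 16 \left(-31\right) = \frac{-19 + \sqrt{-1 + 48}}{25 + 11} \cdot 16 \left(-31\right) = \frac{-19 + \sqrt{47}}{36} \cdot 16 \left(-31\right) = \left(-19 + \sqrt{47}\right) \frac{1}{36} \cdot 16 \left(-31\right) = \left(- \frac{19}{36} + \frac{\sqrt{47}}{36}\right) 16 \left(-31\right) = \left(- \frac{76}{9} + \frac{4 \sqrt{47}}{9}\right) \left(-31\right) = \frac{2356}{9} - \frac{124 \sqrt{47}}{9}$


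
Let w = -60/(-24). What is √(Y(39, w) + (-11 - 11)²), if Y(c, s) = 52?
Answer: 2*√134 ≈ 23.152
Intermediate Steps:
w = 5/2 (w = -60*(-1/24) = 5/2 ≈ 2.5000)
√(Y(39, w) + (-11 - 11)²) = √(52 + (-11 - 11)²) = √(52 + (-22)²) = √(52 + 484) = √536 = 2*√134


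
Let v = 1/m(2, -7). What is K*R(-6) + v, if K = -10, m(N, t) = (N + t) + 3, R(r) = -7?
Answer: 139/2 ≈ 69.500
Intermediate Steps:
m(N, t) = 3 + N + t
v = -½ (v = 1/(3 + 2 - 7) = 1/(-2) = -½ ≈ -0.50000)
K*R(-6) + v = -10*(-7) - ½ = 70 - ½ = 139/2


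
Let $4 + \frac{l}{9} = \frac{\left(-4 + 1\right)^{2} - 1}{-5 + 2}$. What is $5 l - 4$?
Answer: $-304$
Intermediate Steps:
$l = -60$ ($l = -36 + 9 \frac{\left(-4 + 1\right)^{2} - 1}{-5 + 2} = -36 + 9 \frac{\left(-3\right)^{2} - 1}{-3} = -36 + 9 \left(9 - 1\right) \left(- \frac{1}{3}\right) = -36 + 9 \cdot 8 \left(- \frac{1}{3}\right) = -36 + 9 \left(- \frac{8}{3}\right) = -36 - 24 = -60$)
$5 l - 4 = 5 \left(-60\right) - 4 = -300 - 4 = -304$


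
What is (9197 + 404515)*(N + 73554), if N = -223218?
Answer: -61917792768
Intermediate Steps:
(9197 + 404515)*(N + 73554) = (9197 + 404515)*(-223218 + 73554) = 413712*(-149664) = -61917792768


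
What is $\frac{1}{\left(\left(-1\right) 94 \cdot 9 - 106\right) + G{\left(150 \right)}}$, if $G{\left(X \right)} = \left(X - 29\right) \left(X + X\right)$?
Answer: $\frac{1}{35348} \approx 2.829 \cdot 10^{-5}$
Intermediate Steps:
$G{\left(X \right)} = 2 X \left(-29 + X\right)$ ($G{\left(X \right)} = \left(-29 + X\right) 2 X = 2 X \left(-29 + X\right)$)
$\frac{1}{\left(\left(-1\right) 94 \cdot 9 - 106\right) + G{\left(150 \right)}} = \frac{1}{\left(\left(-1\right) 94 \cdot 9 - 106\right) + 2 \cdot 150 \left(-29 + 150\right)} = \frac{1}{\left(\left(-94\right) 9 - 106\right) + 2 \cdot 150 \cdot 121} = \frac{1}{\left(-846 - 106\right) + 36300} = \frac{1}{-952 + 36300} = \frac{1}{35348}$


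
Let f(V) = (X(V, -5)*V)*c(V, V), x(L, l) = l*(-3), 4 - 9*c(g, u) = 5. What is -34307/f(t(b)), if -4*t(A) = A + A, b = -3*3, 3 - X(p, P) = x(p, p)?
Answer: 137228/33 ≈ 4158.4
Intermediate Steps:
c(g, u) = -1/9 (c(g, u) = 4/9 - 1/9*5 = 4/9 - 5/9 = -1/9)
x(L, l) = -3*l
X(p, P) = 3 + 3*p (X(p, P) = 3 - (-3)*p = 3 + 3*p)
b = -9
t(A) = -A/2 (t(A) = -(A + A)/4 = -A/2)
f(V) = -V*(3 + 3*V)/9 (f(V) = ((3 + 3*V)*V)*(-1/9) = (V*(3 + 3*V))*(-1/9) = -V*(3 + 3*V)/9)
-34307/f(t(b)) = -34307*(-2/(3*(1 - 1/2*(-9)))) = -34307*(-2/(3*(1 + 9/2))) = -34307/((-1/3*9/2*11/2)) = -34307/(-33/4) = -34307*(-4/33) = 137228/33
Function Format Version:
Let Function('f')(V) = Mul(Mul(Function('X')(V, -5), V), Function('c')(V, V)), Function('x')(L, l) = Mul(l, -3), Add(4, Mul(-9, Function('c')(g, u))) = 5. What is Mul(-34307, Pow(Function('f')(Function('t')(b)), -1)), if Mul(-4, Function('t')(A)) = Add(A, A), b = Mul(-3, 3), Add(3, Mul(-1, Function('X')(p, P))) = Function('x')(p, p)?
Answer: Rational(137228, 33) ≈ 4158.4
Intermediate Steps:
Function('c')(g, u) = Rational(-1, 9) (Function('c')(g, u) = Add(Rational(4, 9), Mul(Rational(-1, 9), 5)) = Add(Rational(4, 9), Rational(-5, 9)) = Rational(-1, 9))
Function('x')(L, l) = Mul(-3, l)
Function('X')(p, P) = Add(3, Mul(3, p)) (Function('X')(p, P) = Add(3, Mul(-1, Mul(-3, p))) = Add(3, Mul(3, p)))
b = -9
Function('t')(A) = Mul(Rational(-1, 2), A) (Function('t')(A) = Mul(Rational(-1, 4), Add(A, A)) = Mul(Rational(-1, 4), Mul(2, A)) = Mul(Rational(-1, 2), A))
Function('f')(V) = Mul(Rational(-1, 9), V, Add(3, Mul(3, V))) (Function('f')(V) = Mul(Mul(Add(3, Mul(3, V)), V), Rational(-1, 9)) = Mul(Mul(V, Add(3, Mul(3, V))), Rational(-1, 9)) = Mul(Rational(-1, 9), V, Add(3, Mul(3, V))))
Mul(-34307, Pow(Function('f')(Function('t')(b)), -1)) = Mul(-34307, Pow(Mul(Rational(-1, 3), Mul(Rational(-1, 2), -9), Add(1, Mul(Rational(-1, 2), -9))), -1)) = Mul(-34307, Pow(Mul(Rational(-1, 3), Rational(9, 2), Add(1, Rational(9, 2))), -1)) = Mul(-34307, Pow(Mul(Rational(-1, 3), Rational(9, 2), Rational(11, 2)), -1)) = Mul(-34307, Pow(Rational(-33, 4), -1)) = Mul(-34307, Rational(-4, 33)) = Rational(137228, 33)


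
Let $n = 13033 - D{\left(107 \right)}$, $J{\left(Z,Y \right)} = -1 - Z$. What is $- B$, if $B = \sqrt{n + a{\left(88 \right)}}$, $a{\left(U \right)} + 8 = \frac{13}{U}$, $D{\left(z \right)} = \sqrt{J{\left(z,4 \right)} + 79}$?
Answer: $- \frac{\sqrt{25216686 - 1936 i \sqrt{29}}}{44} \approx -114.13 + 0.023593 i$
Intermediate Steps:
$D{\left(z \right)} = \sqrt{78 - z}$ ($D{\left(z \right)} = \sqrt{\left(-1 - z\right) + 79} = \sqrt{78 - z}$)
$a{\left(U \right)} = -8 + \frac{13}{U}$
$n = 13033 - i \sqrt{29}$ ($n = 13033 - \sqrt{78 - 107} = 13033 - \sqrt{-29} = 13033 - i \sqrt{29} \approx 13033.0 - 5.3852 i$)
$B = \sqrt{\frac{1146213}{88} - i \sqrt{29}}$ ($B = \sqrt{\left(13033 - i \sqrt{29}\right) - \left(8 - \frac{13}{88}\right)} = \sqrt{\left(13033 - i \sqrt{29}\right) + \left(-8 + 13 \cdot \frac{1}{88}\right)} = \sqrt{\left(13033 - i \sqrt{29}\right) + \left(-8 + \frac{13}{88}\right)} = \sqrt{\left(13033 - i \sqrt{29}\right) - \frac{691}{88}} = \sqrt{\frac{1146213}{88} - i \sqrt{29}} \approx 114.13 - 0.0236 i$)
$- B = - \frac{\sqrt{25216686 - 1936 i \sqrt{29}}}{44}$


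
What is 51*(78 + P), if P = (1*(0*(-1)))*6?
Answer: 3978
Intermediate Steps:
P = 0 (P = (1*0)*6 = 0*6 = 0)
51*(78 + P) = 51*(78 + 0) = 51*78 = 3978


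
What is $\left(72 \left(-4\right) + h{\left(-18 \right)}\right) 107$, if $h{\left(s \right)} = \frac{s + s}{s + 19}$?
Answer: $-34668$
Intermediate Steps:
$h{\left(s \right)} = \frac{2 s}{19 + s}$
$\left(72 \left(-4\right) + h{\left(-18 \right)}\right) 107 = \left(72 \left(-4\right) + 2 \left(-18\right) \frac{1}{19 - 18}\right) 107 = \left(-288 + 2 \left(-18\right) 1^{-1}\right) 107 = \left(-288 + 2 \left(-18\right) 1\right) 107 = \left(-288 - 36\right) 107 = \left(-324\right) 107 = -34668$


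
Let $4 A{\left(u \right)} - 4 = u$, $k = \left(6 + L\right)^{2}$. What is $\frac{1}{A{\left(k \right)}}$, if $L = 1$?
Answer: $\frac{4}{53} \approx 0.075472$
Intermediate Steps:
$k = 49$ ($k = \left(6 + 1\right)^{2} = 7^{2} = 49$)
$A{\left(u \right)} = 1 + \frac{u}{4}$
$\frac{1}{A{\left(k \right)}} = \frac{1}{1 + \frac{1}{4} \cdot 49} = \frac{1}{1 + \frac{49}{4}} = \frac{1}{\frac{53}{4}} = \frac{4}{53}$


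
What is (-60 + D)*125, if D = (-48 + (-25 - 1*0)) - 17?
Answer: -18750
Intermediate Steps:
D = -90 (D = (-48 + (-25 + 0)) - 17 = (-48 - 25) - 17 = -73 - 17 = -90)
(-60 + D)*125 = (-60 - 90)*125 = -150*125 = -18750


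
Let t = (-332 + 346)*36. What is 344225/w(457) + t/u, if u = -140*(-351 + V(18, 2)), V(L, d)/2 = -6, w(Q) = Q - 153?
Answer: 208257949/183920 ≈ 1132.3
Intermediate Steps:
w(Q) = -153 + Q
V(L, d) = -12 (V(L, d) = 2*(-6) = -12)
u = 50820 (u = -140*(-351 - 12) = -140*(-363) = 50820)
t = 504 (t = 14*36 = 504)
344225/w(457) + t/u = 344225/(-153 + 457) + 504/50820 = 344225/304 + 504*(1/50820) = 344225*(1/304) + 6/605 = 344225/304 + 6/605 = 208257949/183920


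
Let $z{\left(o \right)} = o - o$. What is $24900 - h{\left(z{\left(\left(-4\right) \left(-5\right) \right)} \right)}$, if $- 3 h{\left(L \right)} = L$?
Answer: $24900$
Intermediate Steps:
$z{\left(o \right)} = 0$
$h{\left(L \right)} = - \frac{L}{3}$
$24900 - h{\left(z{\left(\left(-4\right) \left(-5\right) \right)} \right)} = 24900 - \left(- \frac{1}{3}\right) 0 = 24900 - 0 = 24900 + 0 = 24900$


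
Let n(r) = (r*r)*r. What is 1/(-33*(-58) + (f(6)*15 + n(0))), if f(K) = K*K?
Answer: 1/2454 ≈ 0.00040750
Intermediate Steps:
f(K) = K²
n(r) = r³ (n(r) = r²*r = r³)
1/(-33*(-58) + (f(6)*15 + n(0))) = 1/(-33*(-58) + (6²*15 + 0³)) = 1/(1914 + (36*15 + 0)) = 1/(1914 + (540 + 0)) = 1/(1914 + 540) = 1/2454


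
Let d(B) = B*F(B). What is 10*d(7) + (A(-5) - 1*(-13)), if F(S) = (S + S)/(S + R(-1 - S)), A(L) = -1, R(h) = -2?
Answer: 208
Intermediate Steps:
F(S) = 2*S/(-2 + S) (F(S) = (S + S)/(S - 2) = (2*S)/(-2 + S) = 2*S/(-2 + S))
d(B) = 2*B**2/(-2 + B) (d(B) = B*(2*B/(-2 + B)) = 2*B**2/(-2 + B))
10*d(7) + (A(-5) - 1*(-13)) = 10*(2*7**2/(-2 + 7)) + (-1 - 1*(-13)) = 10*(2*49/5) + (-1 + 13) = 10*(2*49*(1/5)) + 12 = 10*(98/5) + 12 = 196 + 12 = 208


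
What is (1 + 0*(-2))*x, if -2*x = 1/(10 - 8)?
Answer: -¼ ≈ -0.25000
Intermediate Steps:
x = -¼ (x = -1/(2*(10 - 8)) = -½/2 = -½*½ = -¼ ≈ -0.25000)
(1 + 0*(-2))*x = (1 + 0*(-2))*(-¼) = (1 + 0)*(-¼) = 1*(-¼) = -¼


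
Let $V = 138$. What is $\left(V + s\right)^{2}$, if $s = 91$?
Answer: $52441$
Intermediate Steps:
$\left(V + s\right)^{2} = \left(138 + 91\right)^{2} = 229^{2} = 52441$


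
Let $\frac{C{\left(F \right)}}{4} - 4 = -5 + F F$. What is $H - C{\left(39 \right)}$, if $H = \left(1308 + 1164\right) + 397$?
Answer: $-3211$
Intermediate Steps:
$C{\left(F \right)} = -4 + 4 F^{2}$ ($C{\left(F \right)} = 16 + 4 \left(-5 + F F\right) = 16 + 4 \left(-5 + F^{2}\right) = 16 + \left(-20 + 4 F^{2}\right) = -4 + 4 F^{2}$)
$H = 2869$ ($H = 2472 + 397 = 2869$)
$H - C{\left(39 \right)} = 2869 - \left(-4 + 4 \cdot 39^{2}\right) = 2869 - \left(-4 + 4 \cdot 1521\right) = 2869 - \left(-4 + 6084\right) = 2869 - 6080 = -3211$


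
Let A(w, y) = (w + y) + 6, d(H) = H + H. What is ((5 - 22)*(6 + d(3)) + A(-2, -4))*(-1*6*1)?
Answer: 1224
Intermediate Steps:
d(H) = 2*H
A(w, y) = 6 + w + y
((5 - 22)*(6 + d(3)) + A(-2, -4))*(-1*6*1) = ((5 - 22)*(6 + 2*3) + (6 - 2 - 4))*(-1*6*1) = (-17*(6 + 6) + 0)*(-6*1) = (-17*12 + 0)*(-6) = (-204 + 0)*(-6) = -204*(-6) = 1224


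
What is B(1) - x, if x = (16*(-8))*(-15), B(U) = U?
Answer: -1919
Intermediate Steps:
x = 1920 (x = -128*(-15) = 1920)
B(1) - x = 1 - 1*1920 = 1 - 1920 = -1919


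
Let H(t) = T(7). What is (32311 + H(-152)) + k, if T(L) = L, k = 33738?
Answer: 66056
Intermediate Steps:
H(t) = 7
(32311 + H(-152)) + k = (32311 + 7) + 33738 = 32318 + 33738 = 66056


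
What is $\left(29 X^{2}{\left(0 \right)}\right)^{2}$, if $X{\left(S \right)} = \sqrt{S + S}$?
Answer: $0$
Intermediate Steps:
$X{\left(S \right)} = \sqrt{2} \sqrt{S}$ ($X{\left(S \right)} = \sqrt{2 S} = \sqrt{2} \sqrt{S}$)
$\left(29 X^{2}{\left(0 \right)}\right)^{2} = \left(29 \left(\sqrt{2} \sqrt{0}\right)^{2}\right)^{2} = \left(29 \left(\sqrt{2} \cdot 0\right)^{2}\right)^{2} = \left(29 \cdot 0^{2}\right)^{2} = \left(29 \cdot 0\right)^{2} = 0^{2} = 0$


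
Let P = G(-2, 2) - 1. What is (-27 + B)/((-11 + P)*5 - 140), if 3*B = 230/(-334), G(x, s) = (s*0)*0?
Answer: 6821/50100 ≈ 0.13615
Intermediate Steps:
G(x, s) = 0 (G(x, s) = 0*0 = 0)
B = -115/501 (B = (230/(-334))/3 = (230*(-1/334))/3 = (⅓)*(-115/167) = -115/501 ≈ -0.22954)
P = -1 (P = 0 - 1 = -1)
(-27 + B)/((-11 + P)*5 - 140) = (-27 - 115/501)/((-11 - 1)*5 - 140) = -13642/(501*(-12*5 - 140)) = -13642/(501*(-60 - 140)) = -13642/501/(-200) = -13642/501*(-1/200) = 6821/50100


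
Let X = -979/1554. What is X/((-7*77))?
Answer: 89/76146 ≈ 0.0011688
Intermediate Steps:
X = -979/1554 (X = -979*1/1554 = -979/1554 ≈ -0.62999)
X/((-7*77)) = -979/(1554*((-7*77))) = -979/1554/(-539) = -979/1554*(-1/539) = 89/76146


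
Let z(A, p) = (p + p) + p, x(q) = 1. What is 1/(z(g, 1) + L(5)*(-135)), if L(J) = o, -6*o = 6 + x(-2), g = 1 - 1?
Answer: 2/321 ≈ 0.0062305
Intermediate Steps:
g = 0
z(A, p) = 3*p (z(A, p) = 2*p + p = 3*p)
o = -7/6 (o = -(6 + 1)/6 = -⅙*7 = -7/6 ≈ -1.1667)
L(J) = -7/6
1/(z(g, 1) + L(5)*(-135)) = 1/(3*1 - 7/6*(-135)) = 1/(3 + 315/2) = 1/(321/2) = 2/321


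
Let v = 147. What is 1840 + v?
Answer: 1987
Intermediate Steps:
1840 + v = 1840 + 147 = 1987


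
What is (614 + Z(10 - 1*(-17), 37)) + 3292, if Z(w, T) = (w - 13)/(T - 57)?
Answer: 39053/10 ≈ 3905.3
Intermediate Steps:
Z(w, T) = (-13 + w)/(-57 + T)
(614 + Z(10 - 1*(-17), 37)) + 3292 = (614 + (-13 + (10 - 1*(-17)))/(-57 + 37)) + 3292 = (614 + (-13 + (10 + 17))/(-20)) + 3292 = (614 - (-13 + 27)/20) + 3292 = (614 - 1/20*14) + 3292 = (614 - 7/10) + 3292 = 6133/10 + 3292 = 39053/10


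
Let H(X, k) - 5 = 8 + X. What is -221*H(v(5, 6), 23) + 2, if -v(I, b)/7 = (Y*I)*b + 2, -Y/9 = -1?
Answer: 417913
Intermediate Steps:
Y = 9 (Y = -9*(-1) = 9)
v(I, b) = -14 - 63*I*b (v(I, b) = -7*((9*I)*b + 2) = -7*(9*I*b + 2) = -7*(2 + 9*I*b) = -14 - 63*I*b)
H(X, k) = 13 + X (H(X, k) = 5 + (8 + X) = 13 + X)
-221*H(v(5, 6), 23) + 2 = -221*(13 + (-14 - 63*5*6)) + 2 = -221*(13 + (-14 - 1890)) + 2 = -221*(13 - 1904) + 2 = -221*(-1891) + 2 = 417911 + 2 = 417913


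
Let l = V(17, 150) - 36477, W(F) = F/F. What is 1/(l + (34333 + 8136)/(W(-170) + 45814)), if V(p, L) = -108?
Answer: -6545/239442758 ≈ -2.7334e-5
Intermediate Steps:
W(F) = 1
l = -36585 (l = -108 - 36477 = -36585)
1/(l + (34333 + 8136)/(W(-170) + 45814)) = 1/(-36585 + (34333 + 8136)/(1 + 45814)) = 1/(-36585 + 42469/45815) = 1/(-36585 + 42469*(1/45815)) = 1/(-36585 + 6067/6545) = 1/(-239442758/6545) = -6545/239442758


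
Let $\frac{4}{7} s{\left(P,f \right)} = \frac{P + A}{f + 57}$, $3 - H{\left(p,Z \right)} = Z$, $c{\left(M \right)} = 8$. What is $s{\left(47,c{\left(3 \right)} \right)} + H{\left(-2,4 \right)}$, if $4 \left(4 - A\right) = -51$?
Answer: $\frac{149}{208} \approx 0.71635$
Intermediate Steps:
$A = \frac{67}{4}$ ($A = 4 - - \frac{51}{4} = 4 + \frac{51}{4} = \frac{67}{4} \approx 16.75$)
$H{\left(p,Z \right)} = 3 - Z$
$s{\left(P,f \right)} = \frac{7 \left(\frac{67}{4} + P\right)}{4 \left(57 + f\right)}$ ($s{\left(P,f \right)} = \frac{7 \frac{P + \frac{67}{4}}{f + 57}}{4} = \frac{7 \frac{\frac{67}{4} + P}{57 + f}}{4} = \frac{7 \left(\frac{67}{4} + P\right)}{4 \left(57 + f\right)}$)
$s{\left(47,c{\left(3 \right)} \right)} + H{\left(-2,4 \right)} = \frac{7 \left(67 + 4 \cdot 47\right)}{16 \left(57 + 8\right)} + \left(3 - 4\right) = \frac{7 \left(67 + 188\right)}{16 \cdot 65} + \left(3 - 4\right) = \frac{7}{16} \cdot \frac{1}{65} \cdot 255 - 1 = \frac{357}{208} - 1 = \frac{149}{208}$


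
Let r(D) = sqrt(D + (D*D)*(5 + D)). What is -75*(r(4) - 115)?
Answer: 8625 - 150*sqrt(37) ≈ 7712.6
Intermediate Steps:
r(D) = sqrt(D + D**2*(5 + D))
-75*(r(4) - 115) = -75*(sqrt(4*(1 + 4**2 + 5*4)) - 115) = -75*(sqrt(4*(1 + 16 + 20)) - 115) = -75*(sqrt(4*37) - 115) = -75*(sqrt(148) - 115) = -75*(2*sqrt(37) - 115) = -75*(-115 + 2*sqrt(37)) = 8625 - 150*sqrt(37)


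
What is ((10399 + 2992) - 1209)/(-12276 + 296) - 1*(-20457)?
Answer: 122531339/5990 ≈ 20456.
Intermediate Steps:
((10399 + 2992) - 1209)/(-12276 + 296) - 1*(-20457) = (13391 - 1209)/(-11980) + 20457 = 12182*(-1/11980) + 20457 = -6091/5990 + 20457 = 122531339/5990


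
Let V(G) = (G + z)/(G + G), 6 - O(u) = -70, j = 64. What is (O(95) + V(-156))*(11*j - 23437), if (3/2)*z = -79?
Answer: -815682773/468 ≈ -1.7429e+6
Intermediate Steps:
O(u) = 76 (O(u) = 6 - 1*(-70) = 6 + 70 = 76)
z = -158/3 (z = (⅔)*(-79) = -158/3 ≈ -52.667)
V(G) = (-158/3 + G)/(2*G) (V(G) = (G - 158/3)/(G + G) = (-158/3 + G)/((2*G)) = (-158/3 + G)*(1/(2*G)) = (-158/3 + G)/(2*G))
(O(95) + V(-156))*(11*j - 23437) = (76 + (⅙)*(-158 + 3*(-156))/(-156))*(11*64 - 23437) = (76 + (⅙)*(-1/156)*(-158 - 468))*(704 - 23437) = (76 + (⅙)*(-1/156)*(-626))*(-22733) = (76 + 313/468)*(-22733) = (35881/468)*(-22733) = -815682773/468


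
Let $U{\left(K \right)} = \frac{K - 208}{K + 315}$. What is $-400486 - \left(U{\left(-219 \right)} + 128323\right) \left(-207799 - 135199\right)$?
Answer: $\frac{2112605099591}{48} \approx 4.4013 \cdot 10^{10}$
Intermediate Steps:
$U{\left(K \right)} = \frac{-208 + K}{315 + K}$
$-400486 - \left(U{\left(-219 \right)} + 128323\right) \left(-207799 - 135199\right) = -400486 - \left(\frac{-208 - 219}{315 - 219} + 128323\right) \left(-207799 - 135199\right) = -400486 - \left(\frac{1}{96} \left(-427\right) + 128323\right) \left(-342998\right) = -400486 - \left(- \frac{427}{96} + 128323\right) \left(-342998\right) = -400486 - \frac{12318581}{96} \left(-342998\right) = -400486 - - \frac{2112624322919}{48} = -400486 + \frac{2112624322919}{48} = \frac{2112605099591}{48}$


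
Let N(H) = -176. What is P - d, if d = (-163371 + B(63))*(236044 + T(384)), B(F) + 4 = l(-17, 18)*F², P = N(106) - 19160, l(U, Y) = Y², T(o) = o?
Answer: -265409600004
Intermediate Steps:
P = -19336 (P = -176 - 19160 = -19336)
B(F) = -4 + 324*F² (B(F) = -4 + 18²*F² = -4 + 324*F²)
d = 265409580668 (d = (-163371 + (-4 + 324*63²))*(236044 + 384) = (-163371 + (-4 + 324*3969))*236428 = (-163371 + (-4 + 1285956))*236428 = (-163371 + 1285952)*236428 = 1122581*236428 = 265409580668)
P - d = -19336 - 1*265409580668 = -19336 - 265409580668 = -265409600004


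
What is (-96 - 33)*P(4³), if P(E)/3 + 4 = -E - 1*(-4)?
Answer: 24768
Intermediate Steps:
P(E) = -3*E (P(E) = -12 + 3*(-E - 1*(-4)) = -12 + 3*(-E + 4) = -12 + 3*(4 - E) = -12 + (12 - 3*E) = -3*E)
(-96 - 33)*P(4³) = (-96 - 33)*(-3*4³) = -(-387)*64 = -129*(-192) = 24768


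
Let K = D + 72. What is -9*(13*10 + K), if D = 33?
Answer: -2115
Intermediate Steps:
K = 105 (K = 33 + 72 = 105)
-9*(13*10 + K) = -9*(13*10 + 105) = -9*(130 + 105) = -9*235 = -2115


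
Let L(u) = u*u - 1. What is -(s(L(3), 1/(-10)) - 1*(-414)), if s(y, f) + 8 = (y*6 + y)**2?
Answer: -3542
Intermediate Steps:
L(u) = -1 + u**2 (L(u) = u**2 - 1 = -1 + u**2)
s(y, f) = -8 + 49*y**2 (s(y, f) = -8 + (y*6 + y)**2 = -8 + (6*y + y)**2 = -8 + (7*y)**2 = -8 + 49*y**2)
-(s(L(3), 1/(-10)) - 1*(-414)) = -((-8 + 49*(-1 + 3**2)**2) - 1*(-414)) = -((-8 + 49*(-1 + 9)**2) + 414) = -((-8 + 49*8**2) + 414) = -((-8 + 49*64) + 414) = -((-8 + 3136) + 414) = -(3128 + 414) = -1*3542 = -3542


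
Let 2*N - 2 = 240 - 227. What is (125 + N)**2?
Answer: 70225/4 ≈ 17556.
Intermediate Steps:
N = 15/2 (N = 1 + (240 - 227)/2 = 1 + (1/2)*13 = 1 + 13/2 = 15/2 ≈ 7.5000)
(125 + N)**2 = (125 + 15/2)**2 = (265/2)**2 = 70225/4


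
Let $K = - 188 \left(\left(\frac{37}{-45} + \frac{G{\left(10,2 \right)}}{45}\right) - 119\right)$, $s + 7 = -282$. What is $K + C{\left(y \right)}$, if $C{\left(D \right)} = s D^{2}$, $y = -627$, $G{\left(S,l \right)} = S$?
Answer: $- \frac{567958981}{5} \approx -1.1359 \cdot 10^{8}$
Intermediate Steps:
$s = -289$ ($s = -7 - 282 = -289$)
$C{\left(D \right)} = - 289 D^{2}$
$K = \frac{112424}{5}$ ($K = - 188 \left(\left(\frac{37}{-45} + \frac{10}{45}\right) - 119\right) = - 188 \left(\left(37 \left(- \frac{1}{45}\right) + 10 \cdot \frac{1}{45}\right) - 119\right) = - 188 \left(\left(- \frac{37}{45} + \frac{2}{9}\right) - 119\right) = - 188 \left(- \frac{3}{5} - 119\right) = \left(-188\right) \left(- \frac{598}{5}\right) = \frac{112424}{5} \approx 22485.0$)
$K + C{\left(y \right)} = \frac{112424}{5} - 289 \left(-627\right)^{2} = \frac{112424}{5} - 113614281 = - \frac{567958981}{5}$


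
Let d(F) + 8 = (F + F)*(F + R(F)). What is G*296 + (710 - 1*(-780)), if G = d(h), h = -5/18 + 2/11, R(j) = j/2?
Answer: -2841712/3267 ≈ -869.82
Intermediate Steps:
R(j) = j/2 (R(j) = j*(½) = j/2)
h = -19/198 (h = -5*1/18 + 2*(1/11) = -5/18 + 2/11 = -19/198 ≈ -0.095960)
d(F) = -8 + 3*F² (d(F) = -8 + (F + F)*(F + F/2) = -8 + (2*F)*(3*F/2) = -8 + 3*F²)
G = -104183/13068 (G = -8 + 3*(-19/198)² = -8 + 3*(361/39204) = -8 + 361/13068 = -104183/13068 ≈ -7.9724)
G*296 + (710 - 1*(-780)) = -104183/13068*296 + (710 - 1*(-780)) = -7709542/3267 + (710 + 780) = -7709542/3267 + 1490 = -2841712/3267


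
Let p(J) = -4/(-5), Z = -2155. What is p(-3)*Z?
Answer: -1724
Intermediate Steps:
p(J) = ⅘ (p(J) = -4*(-⅕) = ⅘)
p(-3)*Z = (⅘)*(-2155) = -1724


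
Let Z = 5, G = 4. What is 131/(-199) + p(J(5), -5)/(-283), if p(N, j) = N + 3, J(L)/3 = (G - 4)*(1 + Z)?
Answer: -37670/56317 ≈ -0.66889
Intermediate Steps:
J(L) = 0 (J(L) = 3*((4 - 4)*(1 + 5)) = 3*(0*6) = 3*0 = 0)
p(N, j) = 3 + N
131/(-199) + p(J(5), -5)/(-283) = 131/(-199) + (3 + 0)/(-283) = 131*(-1/199) + 3*(-1/283) = -131/199 - 3/283 = -37670/56317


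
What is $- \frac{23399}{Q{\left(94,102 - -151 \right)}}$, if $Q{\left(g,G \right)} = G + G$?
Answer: $- \frac{23399}{506} \approx -46.243$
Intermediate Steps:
$Q{\left(g,G \right)} = 2 G$
$- \frac{23399}{Q{\left(94,102 - -151 \right)}} = - \frac{23399}{2 \left(102 - -151\right)} = - \frac{23399}{2 \left(102 + 151\right)} = - \frac{23399}{2 \cdot 253} = - \frac{23399}{506}$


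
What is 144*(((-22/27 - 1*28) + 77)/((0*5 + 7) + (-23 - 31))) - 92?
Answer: -33788/141 ≈ -239.63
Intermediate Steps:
144*(((-22/27 - 1*28) + 77)/((0*5 + 7) + (-23 - 31))) - 92 = 144*(((-22*1/27 - 28) + 77)/((0 + 7) - 54)) - 92 = 144*(((-22/27 - 28) + 77)/(7 - 54)) - 92 = 144*((-778/27 + 77)/(-47)) - 92 = 144*((1301/27)*(-1/47)) - 92 = 144*(-1301/1269) - 92 = -20816/141 - 92 = -33788/141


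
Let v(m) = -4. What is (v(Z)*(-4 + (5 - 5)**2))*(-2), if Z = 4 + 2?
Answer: -32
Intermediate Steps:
Z = 6
(v(Z)*(-4 + (5 - 5)**2))*(-2) = -4*(-4 + (5 - 5)**2)*(-2) = -4*(-4 + 0**2)*(-2) = -4*(-4 + 0)*(-2) = -4*(-4)*(-2) = 16*(-2) = -32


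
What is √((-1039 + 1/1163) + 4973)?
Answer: √5321007609/1163 ≈ 62.722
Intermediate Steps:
√((-1039 + 1/1163) + 4973) = √(-1208356/1163 + 4973) = √(4575243/1163) = √5321007609/1163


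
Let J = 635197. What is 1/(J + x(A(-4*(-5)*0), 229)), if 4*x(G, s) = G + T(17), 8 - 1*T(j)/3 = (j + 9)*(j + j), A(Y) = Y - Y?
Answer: 1/634540 ≈ 1.5759e-6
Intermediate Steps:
A(Y) = 0
T(j) = 24 - 6*j*(9 + j) (T(j) = 24 - 3*(j + 9)*(j + j) = 24 - 3*(9 + j)*2*j = 24 - 6*j*(9 + j))
x(G, s) = -657 + G/4 (x(G, s) = (G + (24 - 54*17 - 6*17**2))/4 = (G + (24 - 918 - 6*289))/4 = (G + (24 - 918 - 1734))/4 = (G - 2628)/4 = (-2628 + G)/4 = -657 + G/4)
1/(J + x(A(-4*(-5)*0), 229)) = 1/(635197 + (-657 + (1/4)*0)) = 1/(635197 + (-657 + 0)) = 1/(635197 - 657) = 1/634540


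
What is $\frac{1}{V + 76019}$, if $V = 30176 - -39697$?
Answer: $\frac{1}{145892} \approx 6.8544 \cdot 10^{-6}$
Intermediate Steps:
$V = 69873$ ($V = 30176 + 39697 = 69873$)
$\frac{1}{V + 76019} = \frac{1}{69873 + 76019} = \frac{1}{145892}$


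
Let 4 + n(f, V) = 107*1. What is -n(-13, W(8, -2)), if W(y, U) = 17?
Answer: -103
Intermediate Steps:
n(f, V) = 103 (n(f, V) = -4 + 107*1 = -4 + 107 = 103)
-n(-13, W(8, -2)) = -1*103 = -103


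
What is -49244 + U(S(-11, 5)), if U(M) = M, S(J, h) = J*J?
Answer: -49123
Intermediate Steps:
S(J, h) = J²
-49244 + U(S(-11, 5)) = -49244 + (-11)² = -49244 + 121 = -49123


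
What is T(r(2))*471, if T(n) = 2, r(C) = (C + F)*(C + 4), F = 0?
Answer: 942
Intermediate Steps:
r(C) = C*(4 + C) (r(C) = (C + 0)*(C + 4) = C*(4 + C))
T(r(2))*471 = 2*471 = 942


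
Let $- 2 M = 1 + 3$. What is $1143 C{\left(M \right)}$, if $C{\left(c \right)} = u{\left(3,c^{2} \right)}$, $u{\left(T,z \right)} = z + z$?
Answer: $9144$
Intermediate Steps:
$M = -2$ ($M = - \frac{1 + 3}{2} = \left(- \frac{1}{2}\right) 4 = -2$)
$u{\left(T,z \right)} = 2 z$
$C{\left(c \right)} = 2 c^{2}$
$1143 C{\left(M \right)} = 1143 \cdot 2 \left(-2\right)^{2} = 1143 \cdot 2 \cdot 4 = 1143 \cdot 8 = 9144$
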